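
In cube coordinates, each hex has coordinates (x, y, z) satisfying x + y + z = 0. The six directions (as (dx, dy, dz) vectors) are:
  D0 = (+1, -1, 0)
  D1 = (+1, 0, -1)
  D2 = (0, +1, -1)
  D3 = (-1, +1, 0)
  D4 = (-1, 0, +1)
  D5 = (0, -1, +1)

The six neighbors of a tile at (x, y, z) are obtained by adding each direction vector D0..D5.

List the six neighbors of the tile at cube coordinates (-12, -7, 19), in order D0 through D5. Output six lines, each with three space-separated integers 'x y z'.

Answer: -11 -8 19
-11 -7 18
-12 -6 18
-13 -6 19
-13 -7 20
-12 -8 20

Derivation:
Center: (-12, -7, 19). Add each direction:
  D0: (-12, -7, 19) + (1, -1, 0) = (-11, -8, 19)
  D1: (-12, -7, 19) + (1, 0, -1) = (-11, -7, 18)
  D2: (-12, -7, 19) + (0, 1, -1) = (-12, -6, 18)
  D3: (-12, -7, 19) + (-1, 1, 0) = (-13, -6, 19)
  D4: (-12, -7, 19) + (-1, 0, 1) = (-13, -7, 20)
  D5: (-12, -7, 19) + (0, -1, 1) = (-12, -8, 20)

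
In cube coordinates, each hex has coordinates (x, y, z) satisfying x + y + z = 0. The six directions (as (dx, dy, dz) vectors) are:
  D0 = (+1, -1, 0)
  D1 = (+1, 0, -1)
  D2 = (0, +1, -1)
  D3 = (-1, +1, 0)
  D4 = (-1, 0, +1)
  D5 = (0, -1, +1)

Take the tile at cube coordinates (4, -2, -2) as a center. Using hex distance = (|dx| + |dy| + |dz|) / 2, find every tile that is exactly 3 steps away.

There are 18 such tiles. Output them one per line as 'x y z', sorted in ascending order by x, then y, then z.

Walk ring at distance 3 from (4, -2, -2):
Start at center + D4*3 = (1, -2, 1)
  hex 0: (1, -2, 1)
  hex 1: (2, -3, 1)
  hex 2: (3, -4, 1)
  hex 3: (4, -5, 1)
  hex 4: (5, -5, 0)
  hex 5: (6, -5, -1)
  hex 6: (7, -5, -2)
  hex 7: (7, -4, -3)
  hex 8: (7, -3, -4)
  hex 9: (7, -2, -5)
  hex 10: (6, -1, -5)
  hex 11: (5, 0, -5)
  hex 12: (4, 1, -5)
  hex 13: (3, 1, -4)
  hex 14: (2, 1, -3)
  hex 15: (1, 1, -2)
  hex 16: (1, 0, -1)
  hex 17: (1, -1, 0)
Sorted: 18 hexes.

Answer: 1 -2 1
1 -1 0
1 0 -1
1 1 -2
2 -3 1
2 1 -3
3 -4 1
3 1 -4
4 -5 1
4 1 -5
5 -5 0
5 0 -5
6 -5 -1
6 -1 -5
7 -5 -2
7 -4 -3
7 -3 -4
7 -2 -5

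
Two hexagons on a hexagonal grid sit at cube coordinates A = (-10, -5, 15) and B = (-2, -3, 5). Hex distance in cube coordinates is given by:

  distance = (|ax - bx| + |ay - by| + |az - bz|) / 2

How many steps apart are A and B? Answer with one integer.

|ax - bx| = |-10 - (-2)| = 8
|ay - by| = |-5 - (-3)| = 2
|az - bz| = |15 - 5| = 10
distance = (8 + 2 + 10) / 2 = 20 / 2 = 10

Answer: 10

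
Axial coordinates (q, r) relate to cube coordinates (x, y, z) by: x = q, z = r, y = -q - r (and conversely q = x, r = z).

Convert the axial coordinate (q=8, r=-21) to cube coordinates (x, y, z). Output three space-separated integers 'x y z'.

Answer: 8 13 -21

Derivation:
x = q = 8
z = r = -21
y = -x - z = -(8) - (-21) = 13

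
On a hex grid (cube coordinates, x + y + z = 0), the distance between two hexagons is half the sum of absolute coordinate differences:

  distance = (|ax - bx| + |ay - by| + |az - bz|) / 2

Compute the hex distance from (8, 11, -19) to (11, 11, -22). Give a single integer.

Answer: 3

Derivation:
|ax - bx| = |8 - 11| = 3
|ay - by| = |11 - 11| = 0
|az - bz| = |-19 - (-22)| = 3
distance = (3 + 0 + 3) / 2 = 6 / 2 = 3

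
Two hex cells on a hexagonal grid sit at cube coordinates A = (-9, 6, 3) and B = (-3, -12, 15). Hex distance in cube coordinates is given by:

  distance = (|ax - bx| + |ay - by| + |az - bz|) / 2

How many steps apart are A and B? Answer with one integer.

|ax - bx| = |-9 - (-3)| = 6
|ay - by| = |6 - (-12)| = 18
|az - bz| = |3 - 15| = 12
distance = (6 + 18 + 12) / 2 = 36 / 2 = 18

Answer: 18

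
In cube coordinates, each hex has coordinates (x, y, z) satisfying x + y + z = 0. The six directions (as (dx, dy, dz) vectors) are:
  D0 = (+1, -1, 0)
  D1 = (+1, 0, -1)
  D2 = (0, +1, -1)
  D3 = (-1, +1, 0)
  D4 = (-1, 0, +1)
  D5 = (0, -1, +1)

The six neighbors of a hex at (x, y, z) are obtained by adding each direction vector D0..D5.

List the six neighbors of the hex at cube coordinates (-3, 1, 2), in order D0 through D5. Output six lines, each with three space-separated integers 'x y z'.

Center: (-3, 1, 2). Add each direction:
  D0: (-3, 1, 2) + (1, -1, 0) = (-2, 0, 2)
  D1: (-3, 1, 2) + (1, 0, -1) = (-2, 1, 1)
  D2: (-3, 1, 2) + (0, 1, -1) = (-3, 2, 1)
  D3: (-3, 1, 2) + (-1, 1, 0) = (-4, 2, 2)
  D4: (-3, 1, 2) + (-1, 0, 1) = (-4, 1, 3)
  D5: (-3, 1, 2) + (0, -1, 1) = (-3, 0, 3)

Answer: -2 0 2
-2 1 1
-3 2 1
-4 2 2
-4 1 3
-3 0 3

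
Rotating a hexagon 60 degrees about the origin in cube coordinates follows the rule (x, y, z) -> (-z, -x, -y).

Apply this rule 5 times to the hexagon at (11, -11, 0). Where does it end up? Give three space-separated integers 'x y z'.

Start: (11, -11, 0)
Step 1: (11, -11, 0) -> (-(0), -(11), -(-11)) = (0, -11, 11)
Step 2: (0, -11, 11) -> (-(11), -(0), -(-11)) = (-11, 0, 11)
Step 3: (-11, 0, 11) -> (-(11), -(-11), -(0)) = (-11, 11, 0)
Step 4: (-11, 11, 0) -> (-(0), -(-11), -(11)) = (0, 11, -11)
Step 5: (0, 11, -11) -> (-(-11), -(0), -(11)) = (11, 0, -11)

Answer: 11 0 -11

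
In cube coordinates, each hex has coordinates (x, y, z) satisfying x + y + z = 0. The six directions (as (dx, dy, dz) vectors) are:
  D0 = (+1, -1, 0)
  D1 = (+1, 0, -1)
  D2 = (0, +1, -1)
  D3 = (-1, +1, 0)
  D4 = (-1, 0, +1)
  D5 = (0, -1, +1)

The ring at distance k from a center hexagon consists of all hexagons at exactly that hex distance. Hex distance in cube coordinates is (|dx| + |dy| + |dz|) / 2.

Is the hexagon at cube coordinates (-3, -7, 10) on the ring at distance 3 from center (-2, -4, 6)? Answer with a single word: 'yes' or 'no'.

|px - cx| = |-3 - (-2)| = 1
|py - cy| = |-7 - (-4)| = 3
|pz - cz| = |10 - 6| = 4
distance = (1+3+4)/2 = 8/2 = 4
radius = 3; distance != radius -> no

Answer: no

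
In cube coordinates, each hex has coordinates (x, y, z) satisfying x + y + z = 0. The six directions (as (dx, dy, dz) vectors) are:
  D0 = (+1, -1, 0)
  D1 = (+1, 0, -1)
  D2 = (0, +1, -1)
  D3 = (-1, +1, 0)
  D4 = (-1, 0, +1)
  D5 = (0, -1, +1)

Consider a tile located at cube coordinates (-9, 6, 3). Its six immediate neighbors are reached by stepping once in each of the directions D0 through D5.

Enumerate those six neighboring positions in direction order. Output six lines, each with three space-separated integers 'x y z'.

Center: (-9, 6, 3). Add each direction:
  D0: (-9, 6, 3) + (1, -1, 0) = (-8, 5, 3)
  D1: (-9, 6, 3) + (1, 0, -1) = (-8, 6, 2)
  D2: (-9, 6, 3) + (0, 1, -1) = (-9, 7, 2)
  D3: (-9, 6, 3) + (-1, 1, 0) = (-10, 7, 3)
  D4: (-9, 6, 3) + (-1, 0, 1) = (-10, 6, 4)
  D5: (-9, 6, 3) + (0, -1, 1) = (-9, 5, 4)

Answer: -8 5 3
-8 6 2
-9 7 2
-10 7 3
-10 6 4
-9 5 4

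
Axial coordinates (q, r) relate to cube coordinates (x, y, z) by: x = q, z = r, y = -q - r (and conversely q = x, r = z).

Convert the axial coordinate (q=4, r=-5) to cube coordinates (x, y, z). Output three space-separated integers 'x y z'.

Answer: 4 1 -5

Derivation:
x = q = 4
z = r = -5
y = -x - z = -(4) - (-5) = 1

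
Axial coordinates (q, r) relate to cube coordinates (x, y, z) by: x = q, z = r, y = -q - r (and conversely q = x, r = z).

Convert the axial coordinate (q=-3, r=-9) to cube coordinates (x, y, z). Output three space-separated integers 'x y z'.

x = q = -3
z = r = -9
y = -x - z = -(-3) - (-9) = 12

Answer: -3 12 -9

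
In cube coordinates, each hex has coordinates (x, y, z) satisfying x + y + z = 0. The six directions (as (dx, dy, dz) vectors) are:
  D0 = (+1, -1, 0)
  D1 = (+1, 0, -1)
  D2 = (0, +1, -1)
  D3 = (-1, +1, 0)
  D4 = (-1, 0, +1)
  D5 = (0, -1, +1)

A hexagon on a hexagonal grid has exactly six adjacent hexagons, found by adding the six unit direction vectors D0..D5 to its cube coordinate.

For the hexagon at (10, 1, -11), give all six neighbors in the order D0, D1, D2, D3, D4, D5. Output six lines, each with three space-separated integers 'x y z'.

Answer: 11 0 -11
11 1 -12
10 2 -12
9 2 -11
9 1 -10
10 0 -10

Derivation:
Center: (10, 1, -11). Add each direction:
  D0: (10, 1, -11) + (1, -1, 0) = (11, 0, -11)
  D1: (10, 1, -11) + (1, 0, -1) = (11, 1, -12)
  D2: (10, 1, -11) + (0, 1, -1) = (10, 2, -12)
  D3: (10, 1, -11) + (-1, 1, 0) = (9, 2, -11)
  D4: (10, 1, -11) + (-1, 0, 1) = (9, 1, -10)
  D5: (10, 1, -11) + (0, -1, 1) = (10, 0, -10)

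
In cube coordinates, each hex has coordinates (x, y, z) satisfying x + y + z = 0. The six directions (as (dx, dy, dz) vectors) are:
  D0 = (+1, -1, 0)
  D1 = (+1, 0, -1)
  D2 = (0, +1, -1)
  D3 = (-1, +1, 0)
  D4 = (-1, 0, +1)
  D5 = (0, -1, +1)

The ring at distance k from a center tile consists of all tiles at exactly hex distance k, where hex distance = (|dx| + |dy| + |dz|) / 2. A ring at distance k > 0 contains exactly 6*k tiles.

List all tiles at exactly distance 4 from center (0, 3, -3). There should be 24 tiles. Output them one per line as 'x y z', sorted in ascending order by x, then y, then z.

Walk ring at distance 4 from (0, 3, -3):
Start at center + D4*4 = (-4, 3, 1)
  hex 0: (-4, 3, 1)
  hex 1: (-3, 2, 1)
  hex 2: (-2, 1, 1)
  hex 3: (-1, 0, 1)
  hex 4: (0, -1, 1)
  hex 5: (1, -1, 0)
  hex 6: (2, -1, -1)
  hex 7: (3, -1, -2)
  hex 8: (4, -1, -3)
  hex 9: (4, 0, -4)
  hex 10: (4, 1, -5)
  hex 11: (4, 2, -6)
  hex 12: (4, 3, -7)
  hex 13: (3, 4, -7)
  hex 14: (2, 5, -7)
  hex 15: (1, 6, -7)
  hex 16: (0, 7, -7)
  hex 17: (-1, 7, -6)
  hex 18: (-2, 7, -5)
  hex 19: (-3, 7, -4)
  hex 20: (-4, 7, -3)
  hex 21: (-4, 6, -2)
  hex 22: (-4, 5, -1)
  hex 23: (-4, 4, 0)
Sorted: 24 hexes.

Answer: -4 3 1
-4 4 0
-4 5 -1
-4 6 -2
-4 7 -3
-3 2 1
-3 7 -4
-2 1 1
-2 7 -5
-1 0 1
-1 7 -6
0 -1 1
0 7 -7
1 -1 0
1 6 -7
2 -1 -1
2 5 -7
3 -1 -2
3 4 -7
4 -1 -3
4 0 -4
4 1 -5
4 2 -6
4 3 -7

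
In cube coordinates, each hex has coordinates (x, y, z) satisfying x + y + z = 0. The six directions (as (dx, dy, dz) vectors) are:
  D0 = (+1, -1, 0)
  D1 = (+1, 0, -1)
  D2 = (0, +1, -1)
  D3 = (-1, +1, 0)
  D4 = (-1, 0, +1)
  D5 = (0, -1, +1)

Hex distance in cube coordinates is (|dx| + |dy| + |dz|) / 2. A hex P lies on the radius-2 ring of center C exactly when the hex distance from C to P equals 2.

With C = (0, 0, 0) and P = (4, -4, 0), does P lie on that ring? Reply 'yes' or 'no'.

Answer: no

Derivation:
|px - cx| = |4 - 0| = 4
|py - cy| = |-4 - 0| = 4
|pz - cz| = |0 - 0| = 0
distance = (4+4+0)/2 = 8/2 = 4
radius = 2; distance != radius -> no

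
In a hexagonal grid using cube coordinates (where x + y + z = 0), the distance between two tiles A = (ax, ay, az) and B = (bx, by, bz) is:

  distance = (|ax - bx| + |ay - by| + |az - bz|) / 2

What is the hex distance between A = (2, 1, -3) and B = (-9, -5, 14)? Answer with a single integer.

Answer: 17

Derivation:
|ax - bx| = |2 - (-9)| = 11
|ay - by| = |1 - (-5)| = 6
|az - bz| = |-3 - 14| = 17
distance = (11 + 6 + 17) / 2 = 34 / 2 = 17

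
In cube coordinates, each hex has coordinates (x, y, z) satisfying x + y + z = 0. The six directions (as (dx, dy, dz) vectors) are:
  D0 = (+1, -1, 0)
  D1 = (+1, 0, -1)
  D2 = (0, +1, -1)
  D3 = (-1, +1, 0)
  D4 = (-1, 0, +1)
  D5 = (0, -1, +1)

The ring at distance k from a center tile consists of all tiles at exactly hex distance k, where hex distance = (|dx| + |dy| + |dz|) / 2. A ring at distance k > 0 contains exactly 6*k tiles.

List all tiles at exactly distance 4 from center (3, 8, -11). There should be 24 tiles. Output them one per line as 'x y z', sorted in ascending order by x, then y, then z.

Answer: -1 8 -7
-1 9 -8
-1 10 -9
-1 11 -10
-1 12 -11
0 7 -7
0 12 -12
1 6 -7
1 12 -13
2 5 -7
2 12 -14
3 4 -7
3 12 -15
4 4 -8
4 11 -15
5 4 -9
5 10 -15
6 4 -10
6 9 -15
7 4 -11
7 5 -12
7 6 -13
7 7 -14
7 8 -15

Derivation:
Walk ring at distance 4 from (3, 8, -11):
Start at center + D4*4 = (-1, 8, -7)
  hex 0: (-1, 8, -7)
  hex 1: (0, 7, -7)
  hex 2: (1, 6, -7)
  hex 3: (2, 5, -7)
  hex 4: (3, 4, -7)
  hex 5: (4, 4, -8)
  hex 6: (5, 4, -9)
  hex 7: (6, 4, -10)
  hex 8: (7, 4, -11)
  hex 9: (7, 5, -12)
  hex 10: (7, 6, -13)
  hex 11: (7, 7, -14)
  hex 12: (7, 8, -15)
  hex 13: (6, 9, -15)
  hex 14: (5, 10, -15)
  hex 15: (4, 11, -15)
  hex 16: (3, 12, -15)
  hex 17: (2, 12, -14)
  hex 18: (1, 12, -13)
  hex 19: (0, 12, -12)
  hex 20: (-1, 12, -11)
  hex 21: (-1, 11, -10)
  hex 22: (-1, 10, -9)
  hex 23: (-1, 9, -8)
Sorted: 24 hexes.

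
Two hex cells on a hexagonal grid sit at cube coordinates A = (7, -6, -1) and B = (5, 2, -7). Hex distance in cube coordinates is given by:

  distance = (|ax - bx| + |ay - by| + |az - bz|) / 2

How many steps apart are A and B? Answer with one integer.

|ax - bx| = |7 - 5| = 2
|ay - by| = |-6 - 2| = 8
|az - bz| = |-1 - (-7)| = 6
distance = (2 + 8 + 6) / 2 = 16 / 2 = 8

Answer: 8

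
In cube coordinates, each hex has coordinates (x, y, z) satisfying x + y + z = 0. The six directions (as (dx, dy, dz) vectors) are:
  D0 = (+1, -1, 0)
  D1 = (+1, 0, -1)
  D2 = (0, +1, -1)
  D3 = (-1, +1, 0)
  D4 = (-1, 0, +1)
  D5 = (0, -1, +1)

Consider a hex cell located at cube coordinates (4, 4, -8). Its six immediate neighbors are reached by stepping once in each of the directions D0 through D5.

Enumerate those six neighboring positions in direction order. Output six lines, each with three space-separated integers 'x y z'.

Answer: 5 3 -8
5 4 -9
4 5 -9
3 5 -8
3 4 -7
4 3 -7

Derivation:
Center: (4, 4, -8). Add each direction:
  D0: (4, 4, -8) + (1, -1, 0) = (5, 3, -8)
  D1: (4, 4, -8) + (1, 0, -1) = (5, 4, -9)
  D2: (4, 4, -8) + (0, 1, -1) = (4, 5, -9)
  D3: (4, 4, -8) + (-1, 1, 0) = (3, 5, -8)
  D4: (4, 4, -8) + (-1, 0, 1) = (3, 4, -7)
  D5: (4, 4, -8) + (0, -1, 1) = (4, 3, -7)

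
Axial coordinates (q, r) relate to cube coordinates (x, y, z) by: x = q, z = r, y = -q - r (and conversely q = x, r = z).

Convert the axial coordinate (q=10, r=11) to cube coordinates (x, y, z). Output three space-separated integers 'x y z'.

Answer: 10 -21 11

Derivation:
x = q = 10
z = r = 11
y = -x - z = -(10) - (11) = -21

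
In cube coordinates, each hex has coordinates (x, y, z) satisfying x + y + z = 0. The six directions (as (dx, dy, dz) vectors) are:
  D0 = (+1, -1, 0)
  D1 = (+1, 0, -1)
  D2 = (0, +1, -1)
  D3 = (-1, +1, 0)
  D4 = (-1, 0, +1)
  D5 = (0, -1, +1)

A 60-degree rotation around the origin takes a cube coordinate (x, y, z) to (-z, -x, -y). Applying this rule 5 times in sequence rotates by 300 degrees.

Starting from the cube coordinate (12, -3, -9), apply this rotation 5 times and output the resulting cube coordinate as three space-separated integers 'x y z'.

Answer: 3 9 -12

Derivation:
Start: (12, -3, -9)
Step 1: (12, -3, -9) -> (-(-9), -(12), -(-3)) = (9, -12, 3)
Step 2: (9, -12, 3) -> (-(3), -(9), -(-12)) = (-3, -9, 12)
Step 3: (-3, -9, 12) -> (-(12), -(-3), -(-9)) = (-12, 3, 9)
Step 4: (-12, 3, 9) -> (-(9), -(-12), -(3)) = (-9, 12, -3)
Step 5: (-9, 12, -3) -> (-(-3), -(-9), -(12)) = (3, 9, -12)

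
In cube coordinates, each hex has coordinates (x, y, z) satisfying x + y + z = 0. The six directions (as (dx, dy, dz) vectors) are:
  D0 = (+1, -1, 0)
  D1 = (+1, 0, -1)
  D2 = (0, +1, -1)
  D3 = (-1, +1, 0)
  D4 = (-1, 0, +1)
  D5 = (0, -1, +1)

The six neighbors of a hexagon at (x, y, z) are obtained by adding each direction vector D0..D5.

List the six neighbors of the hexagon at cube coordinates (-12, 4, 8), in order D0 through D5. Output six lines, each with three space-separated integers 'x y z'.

Answer: -11 3 8
-11 4 7
-12 5 7
-13 5 8
-13 4 9
-12 3 9

Derivation:
Center: (-12, 4, 8). Add each direction:
  D0: (-12, 4, 8) + (1, -1, 0) = (-11, 3, 8)
  D1: (-12, 4, 8) + (1, 0, -1) = (-11, 4, 7)
  D2: (-12, 4, 8) + (0, 1, -1) = (-12, 5, 7)
  D3: (-12, 4, 8) + (-1, 1, 0) = (-13, 5, 8)
  D4: (-12, 4, 8) + (-1, 0, 1) = (-13, 4, 9)
  D5: (-12, 4, 8) + (0, -1, 1) = (-12, 3, 9)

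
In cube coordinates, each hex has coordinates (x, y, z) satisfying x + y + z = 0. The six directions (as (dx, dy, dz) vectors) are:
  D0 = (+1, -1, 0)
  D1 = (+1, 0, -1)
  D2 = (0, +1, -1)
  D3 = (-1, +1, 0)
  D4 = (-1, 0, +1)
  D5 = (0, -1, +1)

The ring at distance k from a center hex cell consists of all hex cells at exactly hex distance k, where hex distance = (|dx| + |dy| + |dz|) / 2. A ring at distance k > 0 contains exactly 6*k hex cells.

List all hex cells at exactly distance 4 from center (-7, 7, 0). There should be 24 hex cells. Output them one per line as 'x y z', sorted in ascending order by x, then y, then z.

Answer: -11 7 4
-11 8 3
-11 9 2
-11 10 1
-11 11 0
-10 6 4
-10 11 -1
-9 5 4
-9 11 -2
-8 4 4
-8 11 -3
-7 3 4
-7 11 -4
-6 3 3
-6 10 -4
-5 3 2
-5 9 -4
-4 3 1
-4 8 -4
-3 3 0
-3 4 -1
-3 5 -2
-3 6 -3
-3 7 -4

Derivation:
Walk ring at distance 4 from (-7, 7, 0):
Start at center + D4*4 = (-11, 7, 4)
  hex 0: (-11, 7, 4)
  hex 1: (-10, 6, 4)
  hex 2: (-9, 5, 4)
  hex 3: (-8, 4, 4)
  hex 4: (-7, 3, 4)
  hex 5: (-6, 3, 3)
  hex 6: (-5, 3, 2)
  hex 7: (-4, 3, 1)
  hex 8: (-3, 3, 0)
  hex 9: (-3, 4, -1)
  hex 10: (-3, 5, -2)
  hex 11: (-3, 6, -3)
  hex 12: (-3, 7, -4)
  hex 13: (-4, 8, -4)
  hex 14: (-5, 9, -4)
  hex 15: (-6, 10, -4)
  hex 16: (-7, 11, -4)
  hex 17: (-8, 11, -3)
  hex 18: (-9, 11, -2)
  hex 19: (-10, 11, -1)
  hex 20: (-11, 11, 0)
  hex 21: (-11, 10, 1)
  hex 22: (-11, 9, 2)
  hex 23: (-11, 8, 3)
Sorted: 24 hexes.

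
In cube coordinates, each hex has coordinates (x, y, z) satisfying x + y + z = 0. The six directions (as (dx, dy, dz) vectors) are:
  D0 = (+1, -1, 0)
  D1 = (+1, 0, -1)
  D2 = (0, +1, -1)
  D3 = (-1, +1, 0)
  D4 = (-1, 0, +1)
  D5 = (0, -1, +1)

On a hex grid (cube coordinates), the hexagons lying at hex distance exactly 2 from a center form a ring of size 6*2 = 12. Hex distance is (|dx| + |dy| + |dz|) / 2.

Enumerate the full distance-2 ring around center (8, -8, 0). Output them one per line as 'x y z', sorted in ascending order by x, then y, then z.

Answer: 6 -8 2
6 -7 1
6 -6 0
7 -9 2
7 -6 -1
8 -10 2
8 -6 -2
9 -10 1
9 -7 -2
10 -10 0
10 -9 -1
10 -8 -2

Derivation:
Walk ring at distance 2 from (8, -8, 0):
Start at center + D4*2 = (6, -8, 2)
  hex 0: (6, -8, 2)
  hex 1: (7, -9, 2)
  hex 2: (8, -10, 2)
  hex 3: (9, -10, 1)
  hex 4: (10, -10, 0)
  hex 5: (10, -9, -1)
  hex 6: (10, -8, -2)
  hex 7: (9, -7, -2)
  hex 8: (8, -6, -2)
  hex 9: (7, -6, -1)
  hex 10: (6, -6, 0)
  hex 11: (6, -7, 1)
Sorted: 12 hexes.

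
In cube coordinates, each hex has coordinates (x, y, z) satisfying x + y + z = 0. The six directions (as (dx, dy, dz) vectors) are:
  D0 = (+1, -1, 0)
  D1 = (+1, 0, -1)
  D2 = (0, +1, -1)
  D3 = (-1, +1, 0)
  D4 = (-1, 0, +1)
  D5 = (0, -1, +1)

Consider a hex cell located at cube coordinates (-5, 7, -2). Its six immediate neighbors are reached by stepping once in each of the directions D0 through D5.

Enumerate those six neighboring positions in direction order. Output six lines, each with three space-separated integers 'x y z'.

Answer: -4 6 -2
-4 7 -3
-5 8 -3
-6 8 -2
-6 7 -1
-5 6 -1

Derivation:
Center: (-5, 7, -2). Add each direction:
  D0: (-5, 7, -2) + (1, -1, 0) = (-4, 6, -2)
  D1: (-5, 7, -2) + (1, 0, -1) = (-4, 7, -3)
  D2: (-5, 7, -2) + (0, 1, -1) = (-5, 8, -3)
  D3: (-5, 7, -2) + (-1, 1, 0) = (-6, 8, -2)
  D4: (-5, 7, -2) + (-1, 0, 1) = (-6, 7, -1)
  D5: (-5, 7, -2) + (0, -1, 1) = (-5, 6, -1)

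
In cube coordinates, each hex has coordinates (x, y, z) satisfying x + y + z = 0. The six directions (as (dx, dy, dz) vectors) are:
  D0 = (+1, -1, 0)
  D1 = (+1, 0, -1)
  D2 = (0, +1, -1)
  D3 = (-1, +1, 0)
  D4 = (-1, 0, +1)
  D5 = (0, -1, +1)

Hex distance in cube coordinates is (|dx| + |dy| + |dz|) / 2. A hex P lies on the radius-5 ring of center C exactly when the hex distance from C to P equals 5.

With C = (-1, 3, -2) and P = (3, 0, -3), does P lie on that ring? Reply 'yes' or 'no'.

Answer: no

Derivation:
|px - cx| = |3 - (-1)| = 4
|py - cy| = |0 - 3| = 3
|pz - cz| = |-3 - (-2)| = 1
distance = (4+3+1)/2 = 8/2 = 4
radius = 5; distance != radius -> no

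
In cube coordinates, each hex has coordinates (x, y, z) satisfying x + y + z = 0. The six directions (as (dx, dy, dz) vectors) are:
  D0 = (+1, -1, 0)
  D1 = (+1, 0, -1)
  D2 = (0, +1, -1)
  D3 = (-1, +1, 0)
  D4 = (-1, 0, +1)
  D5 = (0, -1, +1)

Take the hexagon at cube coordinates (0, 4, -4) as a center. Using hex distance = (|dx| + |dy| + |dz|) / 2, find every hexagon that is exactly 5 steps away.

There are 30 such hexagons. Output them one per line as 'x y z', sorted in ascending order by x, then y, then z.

Answer: -5 4 1
-5 5 0
-5 6 -1
-5 7 -2
-5 8 -3
-5 9 -4
-4 3 1
-4 9 -5
-3 2 1
-3 9 -6
-2 1 1
-2 9 -7
-1 0 1
-1 9 -8
0 -1 1
0 9 -9
1 -1 0
1 8 -9
2 -1 -1
2 7 -9
3 -1 -2
3 6 -9
4 -1 -3
4 5 -9
5 -1 -4
5 0 -5
5 1 -6
5 2 -7
5 3 -8
5 4 -9

Derivation:
Walk ring at distance 5 from (0, 4, -4):
Start at center + D4*5 = (-5, 4, 1)
  hex 0: (-5, 4, 1)
  hex 1: (-4, 3, 1)
  hex 2: (-3, 2, 1)
  hex 3: (-2, 1, 1)
  hex 4: (-1, 0, 1)
  hex 5: (0, -1, 1)
  hex 6: (1, -1, 0)
  hex 7: (2, -1, -1)
  hex 8: (3, -1, -2)
  hex 9: (4, -1, -3)
  hex 10: (5, -1, -4)
  hex 11: (5, 0, -5)
  hex 12: (5, 1, -6)
  hex 13: (5, 2, -7)
  hex 14: (5, 3, -8)
  hex 15: (5, 4, -9)
  hex 16: (4, 5, -9)
  hex 17: (3, 6, -9)
  hex 18: (2, 7, -9)
  hex 19: (1, 8, -9)
  hex 20: (0, 9, -9)
  hex 21: (-1, 9, -8)
  hex 22: (-2, 9, -7)
  hex 23: (-3, 9, -6)
  hex 24: (-4, 9, -5)
  hex 25: (-5, 9, -4)
  hex 26: (-5, 8, -3)
  hex 27: (-5, 7, -2)
  hex 28: (-5, 6, -1)
  hex 29: (-5, 5, 0)
Sorted: 30 hexes.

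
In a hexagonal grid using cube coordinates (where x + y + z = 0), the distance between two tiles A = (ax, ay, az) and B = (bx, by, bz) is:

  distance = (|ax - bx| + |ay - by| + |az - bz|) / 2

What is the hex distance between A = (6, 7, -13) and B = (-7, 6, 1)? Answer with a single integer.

Answer: 14

Derivation:
|ax - bx| = |6 - (-7)| = 13
|ay - by| = |7 - 6| = 1
|az - bz| = |-13 - 1| = 14
distance = (13 + 1 + 14) / 2 = 28 / 2 = 14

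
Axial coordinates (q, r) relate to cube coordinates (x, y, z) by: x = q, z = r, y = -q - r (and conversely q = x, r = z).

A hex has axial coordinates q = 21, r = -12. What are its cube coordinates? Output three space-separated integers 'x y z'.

Answer: 21 -9 -12

Derivation:
x = q = 21
z = r = -12
y = -x - z = -(21) - (-12) = -9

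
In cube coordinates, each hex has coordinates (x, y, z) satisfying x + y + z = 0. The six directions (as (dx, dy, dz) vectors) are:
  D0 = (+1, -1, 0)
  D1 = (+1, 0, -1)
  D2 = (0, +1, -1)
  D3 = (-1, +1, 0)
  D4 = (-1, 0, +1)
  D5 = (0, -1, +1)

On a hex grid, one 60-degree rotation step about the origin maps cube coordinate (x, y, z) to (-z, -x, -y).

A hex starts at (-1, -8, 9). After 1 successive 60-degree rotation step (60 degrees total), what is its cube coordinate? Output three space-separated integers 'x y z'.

Answer: -9 1 8

Derivation:
Start: (-1, -8, 9)
Step 1: (-1, -8, 9) -> (-(9), -(-1), -(-8)) = (-9, 1, 8)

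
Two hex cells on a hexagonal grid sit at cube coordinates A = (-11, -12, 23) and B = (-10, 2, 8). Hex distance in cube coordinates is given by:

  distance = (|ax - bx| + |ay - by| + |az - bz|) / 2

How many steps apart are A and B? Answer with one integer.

|ax - bx| = |-11 - (-10)| = 1
|ay - by| = |-12 - 2| = 14
|az - bz| = |23 - 8| = 15
distance = (1 + 14 + 15) / 2 = 30 / 2 = 15

Answer: 15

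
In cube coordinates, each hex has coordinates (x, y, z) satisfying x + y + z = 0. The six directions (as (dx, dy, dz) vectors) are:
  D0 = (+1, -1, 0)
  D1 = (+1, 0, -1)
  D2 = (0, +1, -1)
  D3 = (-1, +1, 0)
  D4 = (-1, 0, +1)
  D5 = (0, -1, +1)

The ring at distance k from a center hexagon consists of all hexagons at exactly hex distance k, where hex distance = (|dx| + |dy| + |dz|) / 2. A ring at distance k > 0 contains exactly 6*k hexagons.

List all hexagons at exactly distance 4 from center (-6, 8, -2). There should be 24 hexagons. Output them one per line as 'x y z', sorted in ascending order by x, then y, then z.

Walk ring at distance 4 from (-6, 8, -2):
Start at center + D4*4 = (-10, 8, 2)
  hex 0: (-10, 8, 2)
  hex 1: (-9, 7, 2)
  hex 2: (-8, 6, 2)
  hex 3: (-7, 5, 2)
  hex 4: (-6, 4, 2)
  hex 5: (-5, 4, 1)
  hex 6: (-4, 4, 0)
  hex 7: (-3, 4, -1)
  hex 8: (-2, 4, -2)
  hex 9: (-2, 5, -3)
  hex 10: (-2, 6, -4)
  hex 11: (-2, 7, -5)
  hex 12: (-2, 8, -6)
  hex 13: (-3, 9, -6)
  hex 14: (-4, 10, -6)
  hex 15: (-5, 11, -6)
  hex 16: (-6, 12, -6)
  hex 17: (-7, 12, -5)
  hex 18: (-8, 12, -4)
  hex 19: (-9, 12, -3)
  hex 20: (-10, 12, -2)
  hex 21: (-10, 11, -1)
  hex 22: (-10, 10, 0)
  hex 23: (-10, 9, 1)
Sorted: 24 hexes.

Answer: -10 8 2
-10 9 1
-10 10 0
-10 11 -1
-10 12 -2
-9 7 2
-9 12 -3
-8 6 2
-8 12 -4
-7 5 2
-7 12 -5
-6 4 2
-6 12 -6
-5 4 1
-5 11 -6
-4 4 0
-4 10 -6
-3 4 -1
-3 9 -6
-2 4 -2
-2 5 -3
-2 6 -4
-2 7 -5
-2 8 -6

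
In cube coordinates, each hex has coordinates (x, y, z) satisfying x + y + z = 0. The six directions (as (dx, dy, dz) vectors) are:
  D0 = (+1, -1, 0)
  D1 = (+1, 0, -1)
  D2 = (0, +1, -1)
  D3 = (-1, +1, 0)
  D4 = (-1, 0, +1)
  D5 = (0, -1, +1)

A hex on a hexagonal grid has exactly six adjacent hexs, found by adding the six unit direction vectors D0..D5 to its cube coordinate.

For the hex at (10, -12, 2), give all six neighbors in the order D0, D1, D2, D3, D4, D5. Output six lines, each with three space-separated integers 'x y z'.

Answer: 11 -13 2
11 -12 1
10 -11 1
9 -11 2
9 -12 3
10 -13 3

Derivation:
Center: (10, -12, 2). Add each direction:
  D0: (10, -12, 2) + (1, -1, 0) = (11, -13, 2)
  D1: (10, -12, 2) + (1, 0, -1) = (11, -12, 1)
  D2: (10, -12, 2) + (0, 1, -1) = (10, -11, 1)
  D3: (10, -12, 2) + (-1, 1, 0) = (9, -11, 2)
  D4: (10, -12, 2) + (-1, 0, 1) = (9, -12, 3)
  D5: (10, -12, 2) + (0, -1, 1) = (10, -13, 3)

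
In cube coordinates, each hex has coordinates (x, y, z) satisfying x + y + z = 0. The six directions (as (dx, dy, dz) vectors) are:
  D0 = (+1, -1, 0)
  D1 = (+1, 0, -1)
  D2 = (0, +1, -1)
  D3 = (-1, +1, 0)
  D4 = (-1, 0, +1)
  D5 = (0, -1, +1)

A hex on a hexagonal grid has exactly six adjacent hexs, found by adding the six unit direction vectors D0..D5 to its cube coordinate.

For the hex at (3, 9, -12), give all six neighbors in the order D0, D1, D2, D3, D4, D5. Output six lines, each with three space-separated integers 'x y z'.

Center: (3, 9, -12). Add each direction:
  D0: (3, 9, -12) + (1, -1, 0) = (4, 8, -12)
  D1: (3, 9, -12) + (1, 0, -1) = (4, 9, -13)
  D2: (3, 9, -12) + (0, 1, -1) = (3, 10, -13)
  D3: (3, 9, -12) + (-1, 1, 0) = (2, 10, -12)
  D4: (3, 9, -12) + (-1, 0, 1) = (2, 9, -11)
  D5: (3, 9, -12) + (0, -1, 1) = (3, 8, -11)

Answer: 4 8 -12
4 9 -13
3 10 -13
2 10 -12
2 9 -11
3 8 -11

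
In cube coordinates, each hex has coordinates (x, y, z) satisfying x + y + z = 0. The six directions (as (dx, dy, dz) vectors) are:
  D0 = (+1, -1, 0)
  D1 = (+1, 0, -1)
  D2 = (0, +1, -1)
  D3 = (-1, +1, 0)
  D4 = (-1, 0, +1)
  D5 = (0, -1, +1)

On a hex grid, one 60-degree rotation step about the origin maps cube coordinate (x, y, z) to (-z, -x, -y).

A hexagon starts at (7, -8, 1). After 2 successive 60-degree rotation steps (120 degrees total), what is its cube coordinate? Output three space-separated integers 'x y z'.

Answer: -8 1 7

Derivation:
Start: (7, -8, 1)
Step 1: (7, -8, 1) -> (-(1), -(7), -(-8)) = (-1, -7, 8)
Step 2: (-1, -7, 8) -> (-(8), -(-1), -(-7)) = (-8, 1, 7)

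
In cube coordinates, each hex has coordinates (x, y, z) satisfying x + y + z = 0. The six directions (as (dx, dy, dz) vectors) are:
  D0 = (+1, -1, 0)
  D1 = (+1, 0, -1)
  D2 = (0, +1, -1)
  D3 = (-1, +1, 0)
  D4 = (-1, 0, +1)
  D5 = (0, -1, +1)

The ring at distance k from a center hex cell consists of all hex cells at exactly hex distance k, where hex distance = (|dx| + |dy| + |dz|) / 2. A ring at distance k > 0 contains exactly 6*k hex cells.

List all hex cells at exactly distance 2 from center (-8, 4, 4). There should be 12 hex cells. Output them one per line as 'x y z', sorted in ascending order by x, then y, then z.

Answer: -10 4 6
-10 5 5
-10 6 4
-9 3 6
-9 6 3
-8 2 6
-8 6 2
-7 2 5
-7 5 2
-6 2 4
-6 3 3
-6 4 2

Derivation:
Walk ring at distance 2 from (-8, 4, 4):
Start at center + D4*2 = (-10, 4, 6)
  hex 0: (-10, 4, 6)
  hex 1: (-9, 3, 6)
  hex 2: (-8, 2, 6)
  hex 3: (-7, 2, 5)
  hex 4: (-6, 2, 4)
  hex 5: (-6, 3, 3)
  hex 6: (-6, 4, 2)
  hex 7: (-7, 5, 2)
  hex 8: (-8, 6, 2)
  hex 9: (-9, 6, 3)
  hex 10: (-10, 6, 4)
  hex 11: (-10, 5, 5)
Sorted: 12 hexes.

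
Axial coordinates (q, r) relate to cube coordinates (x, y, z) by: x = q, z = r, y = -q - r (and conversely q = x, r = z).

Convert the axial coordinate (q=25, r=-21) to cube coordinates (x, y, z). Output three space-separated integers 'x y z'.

Answer: 25 -4 -21

Derivation:
x = q = 25
z = r = -21
y = -x - z = -(25) - (-21) = -4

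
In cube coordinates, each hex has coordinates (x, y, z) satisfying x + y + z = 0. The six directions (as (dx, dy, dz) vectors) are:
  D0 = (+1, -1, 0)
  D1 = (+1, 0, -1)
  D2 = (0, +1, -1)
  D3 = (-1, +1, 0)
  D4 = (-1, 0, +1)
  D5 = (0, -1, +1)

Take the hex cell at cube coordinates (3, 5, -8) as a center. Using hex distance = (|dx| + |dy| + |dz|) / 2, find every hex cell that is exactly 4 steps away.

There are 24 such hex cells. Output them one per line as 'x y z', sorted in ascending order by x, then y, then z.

Answer: -1 5 -4
-1 6 -5
-1 7 -6
-1 8 -7
-1 9 -8
0 4 -4
0 9 -9
1 3 -4
1 9 -10
2 2 -4
2 9 -11
3 1 -4
3 9 -12
4 1 -5
4 8 -12
5 1 -6
5 7 -12
6 1 -7
6 6 -12
7 1 -8
7 2 -9
7 3 -10
7 4 -11
7 5 -12

Derivation:
Walk ring at distance 4 from (3, 5, -8):
Start at center + D4*4 = (-1, 5, -4)
  hex 0: (-1, 5, -4)
  hex 1: (0, 4, -4)
  hex 2: (1, 3, -4)
  hex 3: (2, 2, -4)
  hex 4: (3, 1, -4)
  hex 5: (4, 1, -5)
  hex 6: (5, 1, -6)
  hex 7: (6, 1, -7)
  hex 8: (7, 1, -8)
  hex 9: (7, 2, -9)
  hex 10: (7, 3, -10)
  hex 11: (7, 4, -11)
  hex 12: (7, 5, -12)
  hex 13: (6, 6, -12)
  hex 14: (5, 7, -12)
  hex 15: (4, 8, -12)
  hex 16: (3, 9, -12)
  hex 17: (2, 9, -11)
  hex 18: (1, 9, -10)
  hex 19: (0, 9, -9)
  hex 20: (-1, 9, -8)
  hex 21: (-1, 8, -7)
  hex 22: (-1, 7, -6)
  hex 23: (-1, 6, -5)
Sorted: 24 hexes.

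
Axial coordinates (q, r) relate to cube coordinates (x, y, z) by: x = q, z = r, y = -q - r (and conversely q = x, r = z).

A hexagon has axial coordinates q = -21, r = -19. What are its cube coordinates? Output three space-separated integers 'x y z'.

x = q = -21
z = r = -19
y = -x - z = -(-21) - (-19) = 40

Answer: -21 40 -19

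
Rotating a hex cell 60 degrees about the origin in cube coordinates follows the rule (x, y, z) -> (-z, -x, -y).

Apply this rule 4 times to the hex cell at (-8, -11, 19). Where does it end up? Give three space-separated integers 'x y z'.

Start: (-8, -11, 19)
Step 1: (-8, -11, 19) -> (-(19), -(-8), -(-11)) = (-19, 8, 11)
Step 2: (-19, 8, 11) -> (-(11), -(-19), -(8)) = (-11, 19, -8)
Step 3: (-11, 19, -8) -> (-(-8), -(-11), -(19)) = (8, 11, -19)
Step 4: (8, 11, -19) -> (-(-19), -(8), -(11)) = (19, -8, -11)

Answer: 19 -8 -11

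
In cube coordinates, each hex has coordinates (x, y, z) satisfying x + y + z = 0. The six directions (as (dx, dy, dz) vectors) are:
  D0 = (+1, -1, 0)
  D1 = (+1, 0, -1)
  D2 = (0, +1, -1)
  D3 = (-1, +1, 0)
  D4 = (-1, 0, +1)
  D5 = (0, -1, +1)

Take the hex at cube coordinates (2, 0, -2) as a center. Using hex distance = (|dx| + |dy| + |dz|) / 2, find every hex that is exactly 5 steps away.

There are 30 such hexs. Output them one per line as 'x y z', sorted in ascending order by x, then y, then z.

Walk ring at distance 5 from (2, 0, -2):
Start at center + D4*5 = (-3, 0, 3)
  hex 0: (-3, 0, 3)
  hex 1: (-2, -1, 3)
  hex 2: (-1, -2, 3)
  hex 3: (0, -3, 3)
  hex 4: (1, -4, 3)
  hex 5: (2, -5, 3)
  hex 6: (3, -5, 2)
  hex 7: (4, -5, 1)
  hex 8: (5, -5, 0)
  hex 9: (6, -5, -1)
  hex 10: (7, -5, -2)
  hex 11: (7, -4, -3)
  hex 12: (7, -3, -4)
  hex 13: (7, -2, -5)
  hex 14: (7, -1, -6)
  hex 15: (7, 0, -7)
  hex 16: (6, 1, -7)
  hex 17: (5, 2, -7)
  hex 18: (4, 3, -7)
  hex 19: (3, 4, -7)
  hex 20: (2, 5, -7)
  hex 21: (1, 5, -6)
  hex 22: (0, 5, -5)
  hex 23: (-1, 5, -4)
  hex 24: (-2, 5, -3)
  hex 25: (-3, 5, -2)
  hex 26: (-3, 4, -1)
  hex 27: (-3, 3, 0)
  hex 28: (-3, 2, 1)
  hex 29: (-3, 1, 2)
Sorted: 30 hexes.

Answer: -3 0 3
-3 1 2
-3 2 1
-3 3 0
-3 4 -1
-3 5 -2
-2 -1 3
-2 5 -3
-1 -2 3
-1 5 -4
0 -3 3
0 5 -5
1 -4 3
1 5 -6
2 -5 3
2 5 -7
3 -5 2
3 4 -7
4 -5 1
4 3 -7
5 -5 0
5 2 -7
6 -5 -1
6 1 -7
7 -5 -2
7 -4 -3
7 -3 -4
7 -2 -5
7 -1 -6
7 0 -7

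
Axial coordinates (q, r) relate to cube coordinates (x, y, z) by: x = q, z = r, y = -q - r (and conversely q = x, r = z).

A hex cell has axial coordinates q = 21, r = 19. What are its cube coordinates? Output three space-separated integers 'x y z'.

Answer: 21 -40 19

Derivation:
x = q = 21
z = r = 19
y = -x - z = -(21) - (19) = -40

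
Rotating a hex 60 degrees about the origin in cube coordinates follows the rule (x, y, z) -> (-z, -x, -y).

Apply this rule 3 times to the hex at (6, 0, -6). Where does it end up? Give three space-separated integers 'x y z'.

Start: (6, 0, -6)
Step 1: (6, 0, -6) -> (-(-6), -(6), -(0)) = (6, -6, 0)
Step 2: (6, -6, 0) -> (-(0), -(6), -(-6)) = (0, -6, 6)
Step 3: (0, -6, 6) -> (-(6), -(0), -(-6)) = (-6, 0, 6)

Answer: -6 0 6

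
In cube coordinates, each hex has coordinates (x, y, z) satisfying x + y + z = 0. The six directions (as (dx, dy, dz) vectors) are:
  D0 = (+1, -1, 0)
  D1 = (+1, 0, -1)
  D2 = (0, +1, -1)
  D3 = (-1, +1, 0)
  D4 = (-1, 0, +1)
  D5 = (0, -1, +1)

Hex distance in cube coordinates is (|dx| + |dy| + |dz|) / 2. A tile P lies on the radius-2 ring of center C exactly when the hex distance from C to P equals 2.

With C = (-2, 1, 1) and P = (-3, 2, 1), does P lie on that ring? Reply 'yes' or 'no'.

Answer: no

Derivation:
|px - cx| = |-3 - (-2)| = 1
|py - cy| = |2 - 1| = 1
|pz - cz| = |1 - 1| = 0
distance = (1+1+0)/2 = 2/2 = 1
radius = 2; distance != radius -> no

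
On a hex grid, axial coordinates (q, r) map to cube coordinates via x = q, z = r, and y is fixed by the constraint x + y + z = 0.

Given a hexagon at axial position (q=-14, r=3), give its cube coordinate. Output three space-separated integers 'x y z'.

Answer: -14 11 3

Derivation:
x = q = -14
z = r = 3
y = -x - z = -(-14) - (3) = 11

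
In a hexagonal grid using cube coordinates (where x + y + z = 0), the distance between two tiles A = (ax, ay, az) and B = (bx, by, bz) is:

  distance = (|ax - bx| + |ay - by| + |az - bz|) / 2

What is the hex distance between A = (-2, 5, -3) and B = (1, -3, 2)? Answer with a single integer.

|ax - bx| = |-2 - 1| = 3
|ay - by| = |5 - (-3)| = 8
|az - bz| = |-3 - 2| = 5
distance = (3 + 8 + 5) / 2 = 16 / 2 = 8

Answer: 8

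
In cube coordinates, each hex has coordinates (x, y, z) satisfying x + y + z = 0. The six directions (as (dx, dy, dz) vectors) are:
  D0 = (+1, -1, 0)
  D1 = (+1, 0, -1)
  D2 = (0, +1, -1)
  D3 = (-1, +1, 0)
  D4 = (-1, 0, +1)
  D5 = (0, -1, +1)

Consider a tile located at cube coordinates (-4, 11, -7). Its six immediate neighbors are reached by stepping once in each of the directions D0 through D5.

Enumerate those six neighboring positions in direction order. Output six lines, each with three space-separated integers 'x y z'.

Answer: -3 10 -7
-3 11 -8
-4 12 -8
-5 12 -7
-5 11 -6
-4 10 -6

Derivation:
Center: (-4, 11, -7). Add each direction:
  D0: (-4, 11, -7) + (1, -1, 0) = (-3, 10, -7)
  D1: (-4, 11, -7) + (1, 0, -1) = (-3, 11, -8)
  D2: (-4, 11, -7) + (0, 1, -1) = (-4, 12, -8)
  D3: (-4, 11, -7) + (-1, 1, 0) = (-5, 12, -7)
  D4: (-4, 11, -7) + (-1, 0, 1) = (-5, 11, -6)
  D5: (-4, 11, -7) + (0, -1, 1) = (-4, 10, -6)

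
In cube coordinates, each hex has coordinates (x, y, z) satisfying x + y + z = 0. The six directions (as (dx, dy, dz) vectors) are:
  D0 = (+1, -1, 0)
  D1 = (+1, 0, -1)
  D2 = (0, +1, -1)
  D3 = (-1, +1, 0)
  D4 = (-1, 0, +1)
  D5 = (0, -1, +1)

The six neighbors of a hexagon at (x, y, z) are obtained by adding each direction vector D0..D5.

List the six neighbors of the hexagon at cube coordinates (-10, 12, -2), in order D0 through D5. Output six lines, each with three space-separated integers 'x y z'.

Answer: -9 11 -2
-9 12 -3
-10 13 -3
-11 13 -2
-11 12 -1
-10 11 -1

Derivation:
Center: (-10, 12, -2). Add each direction:
  D0: (-10, 12, -2) + (1, -1, 0) = (-9, 11, -2)
  D1: (-10, 12, -2) + (1, 0, -1) = (-9, 12, -3)
  D2: (-10, 12, -2) + (0, 1, -1) = (-10, 13, -3)
  D3: (-10, 12, -2) + (-1, 1, 0) = (-11, 13, -2)
  D4: (-10, 12, -2) + (-1, 0, 1) = (-11, 12, -1)
  D5: (-10, 12, -2) + (0, -1, 1) = (-10, 11, -1)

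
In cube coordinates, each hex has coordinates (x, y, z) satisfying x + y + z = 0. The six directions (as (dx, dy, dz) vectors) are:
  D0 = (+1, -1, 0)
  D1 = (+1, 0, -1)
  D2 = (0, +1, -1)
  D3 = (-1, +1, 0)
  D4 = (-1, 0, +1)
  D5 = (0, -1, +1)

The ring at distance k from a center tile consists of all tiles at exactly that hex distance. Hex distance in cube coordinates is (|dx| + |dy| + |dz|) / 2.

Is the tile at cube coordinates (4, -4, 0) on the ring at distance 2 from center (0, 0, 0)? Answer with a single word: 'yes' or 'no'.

|px - cx| = |4 - 0| = 4
|py - cy| = |-4 - 0| = 4
|pz - cz| = |0 - 0| = 0
distance = (4+4+0)/2 = 8/2 = 4
radius = 2; distance != radius -> no

Answer: no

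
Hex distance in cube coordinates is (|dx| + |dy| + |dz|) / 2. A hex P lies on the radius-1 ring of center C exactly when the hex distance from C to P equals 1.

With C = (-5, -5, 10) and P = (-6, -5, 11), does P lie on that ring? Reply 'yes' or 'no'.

|px - cx| = |-6 - (-5)| = 1
|py - cy| = |-5 - (-5)| = 0
|pz - cz| = |11 - 10| = 1
distance = (1+0+1)/2 = 2/2 = 1
radius = 1; distance == radius -> yes

Answer: yes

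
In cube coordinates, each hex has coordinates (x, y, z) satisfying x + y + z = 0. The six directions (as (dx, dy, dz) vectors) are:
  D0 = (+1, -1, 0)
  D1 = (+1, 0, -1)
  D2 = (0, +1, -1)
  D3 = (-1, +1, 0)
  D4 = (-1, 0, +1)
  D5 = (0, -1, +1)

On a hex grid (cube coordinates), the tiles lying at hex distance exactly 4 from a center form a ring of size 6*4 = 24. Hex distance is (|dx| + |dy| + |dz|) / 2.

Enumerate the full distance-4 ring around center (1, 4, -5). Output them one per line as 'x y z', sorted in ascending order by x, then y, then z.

Answer: -3 4 -1
-3 5 -2
-3 6 -3
-3 7 -4
-3 8 -5
-2 3 -1
-2 8 -6
-1 2 -1
-1 8 -7
0 1 -1
0 8 -8
1 0 -1
1 8 -9
2 0 -2
2 7 -9
3 0 -3
3 6 -9
4 0 -4
4 5 -9
5 0 -5
5 1 -6
5 2 -7
5 3 -8
5 4 -9

Derivation:
Walk ring at distance 4 from (1, 4, -5):
Start at center + D4*4 = (-3, 4, -1)
  hex 0: (-3, 4, -1)
  hex 1: (-2, 3, -1)
  hex 2: (-1, 2, -1)
  hex 3: (0, 1, -1)
  hex 4: (1, 0, -1)
  hex 5: (2, 0, -2)
  hex 6: (3, 0, -3)
  hex 7: (4, 0, -4)
  hex 8: (5, 0, -5)
  hex 9: (5, 1, -6)
  hex 10: (5, 2, -7)
  hex 11: (5, 3, -8)
  hex 12: (5, 4, -9)
  hex 13: (4, 5, -9)
  hex 14: (3, 6, -9)
  hex 15: (2, 7, -9)
  hex 16: (1, 8, -9)
  hex 17: (0, 8, -8)
  hex 18: (-1, 8, -7)
  hex 19: (-2, 8, -6)
  hex 20: (-3, 8, -5)
  hex 21: (-3, 7, -4)
  hex 22: (-3, 6, -3)
  hex 23: (-3, 5, -2)
Sorted: 24 hexes.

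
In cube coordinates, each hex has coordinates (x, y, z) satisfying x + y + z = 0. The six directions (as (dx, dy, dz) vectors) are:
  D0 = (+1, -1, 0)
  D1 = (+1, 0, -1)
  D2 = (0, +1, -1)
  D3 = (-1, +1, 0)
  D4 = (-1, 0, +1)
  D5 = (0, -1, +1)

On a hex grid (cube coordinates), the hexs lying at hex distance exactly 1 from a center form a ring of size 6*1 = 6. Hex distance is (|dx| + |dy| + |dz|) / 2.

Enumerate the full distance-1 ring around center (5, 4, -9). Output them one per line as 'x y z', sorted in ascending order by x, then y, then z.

Answer: 4 4 -8
4 5 -9
5 3 -8
5 5 -10
6 3 -9
6 4 -10

Derivation:
Walk ring at distance 1 from (5, 4, -9):
Start at center + D4*1 = (4, 4, -8)
  hex 0: (4, 4, -8)
  hex 1: (5, 3, -8)
  hex 2: (6, 3, -9)
  hex 3: (6, 4, -10)
  hex 4: (5, 5, -10)
  hex 5: (4, 5, -9)
Sorted: 6 hexes.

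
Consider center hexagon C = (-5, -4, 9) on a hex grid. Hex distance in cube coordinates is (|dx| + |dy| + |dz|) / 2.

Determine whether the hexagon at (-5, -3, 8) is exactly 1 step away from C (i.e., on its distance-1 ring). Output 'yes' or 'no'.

|px - cx| = |-5 - (-5)| = 0
|py - cy| = |-3 - (-4)| = 1
|pz - cz| = |8 - 9| = 1
distance = (0+1+1)/2 = 2/2 = 1
radius = 1; distance == radius -> yes

Answer: yes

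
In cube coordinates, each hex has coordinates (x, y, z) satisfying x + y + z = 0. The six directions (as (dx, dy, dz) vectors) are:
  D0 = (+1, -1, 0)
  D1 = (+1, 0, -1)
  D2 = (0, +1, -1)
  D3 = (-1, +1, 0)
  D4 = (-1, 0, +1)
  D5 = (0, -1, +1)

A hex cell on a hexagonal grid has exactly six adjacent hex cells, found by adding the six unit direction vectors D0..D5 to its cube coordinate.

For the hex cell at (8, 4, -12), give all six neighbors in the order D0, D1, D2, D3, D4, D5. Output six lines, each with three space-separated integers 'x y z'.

Answer: 9 3 -12
9 4 -13
8 5 -13
7 5 -12
7 4 -11
8 3 -11

Derivation:
Center: (8, 4, -12). Add each direction:
  D0: (8, 4, -12) + (1, -1, 0) = (9, 3, -12)
  D1: (8, 4, -12) + (1, 0, -1) = (9, 4, -13)
  D2: (8, 4, -12) + (0, 1, -1) = (8, 5, -13)
  D3: (8, 4, -12) + (-1, 1, 0) = (7, 5, -12)
  D4: (8, 4, -12) + (-1, 0, 1) = (7, 4, -11)
  D5: (8, 4, -12) + (0, -1, 1) = (8, 3, -11)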